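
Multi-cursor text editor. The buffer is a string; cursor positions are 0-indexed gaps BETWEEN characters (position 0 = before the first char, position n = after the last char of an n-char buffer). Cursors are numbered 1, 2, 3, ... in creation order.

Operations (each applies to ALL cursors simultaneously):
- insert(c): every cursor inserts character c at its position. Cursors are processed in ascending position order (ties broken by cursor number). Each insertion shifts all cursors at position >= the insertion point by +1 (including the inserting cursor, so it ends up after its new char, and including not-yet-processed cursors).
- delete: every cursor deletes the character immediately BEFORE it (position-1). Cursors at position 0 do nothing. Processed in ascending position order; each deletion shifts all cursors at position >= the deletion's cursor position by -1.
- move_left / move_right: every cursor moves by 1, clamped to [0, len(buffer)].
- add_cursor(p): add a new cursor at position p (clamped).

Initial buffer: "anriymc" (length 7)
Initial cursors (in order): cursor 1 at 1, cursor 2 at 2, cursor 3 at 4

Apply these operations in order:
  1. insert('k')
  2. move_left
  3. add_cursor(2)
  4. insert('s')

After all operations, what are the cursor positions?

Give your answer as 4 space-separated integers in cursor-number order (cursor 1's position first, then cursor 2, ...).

Answer: 2 6 10 4

Derivation:
After op 1 (insert('k')): buffer="aknkrikymc" (len 10), cursors c1@2 c2@4 c3@7, authorship .1.2..3...
After op 2 (move_left): buffer="aknkrikymc" (len 10), cursors c1@1 c2@3 c3@6, authorship .1.2..3...
After op 3 (add_cursor(2)): buffer="aknkrikymc" (len 10), cursors c1@1 c4@2 c2@3 c3@6, authorship .1.2..3...
After op 4 (insert('s')): buffer="asksnskriskymc" (len 14), cursors c1@2 c4@4 c2@6 c3@10, authorship .114.22..33...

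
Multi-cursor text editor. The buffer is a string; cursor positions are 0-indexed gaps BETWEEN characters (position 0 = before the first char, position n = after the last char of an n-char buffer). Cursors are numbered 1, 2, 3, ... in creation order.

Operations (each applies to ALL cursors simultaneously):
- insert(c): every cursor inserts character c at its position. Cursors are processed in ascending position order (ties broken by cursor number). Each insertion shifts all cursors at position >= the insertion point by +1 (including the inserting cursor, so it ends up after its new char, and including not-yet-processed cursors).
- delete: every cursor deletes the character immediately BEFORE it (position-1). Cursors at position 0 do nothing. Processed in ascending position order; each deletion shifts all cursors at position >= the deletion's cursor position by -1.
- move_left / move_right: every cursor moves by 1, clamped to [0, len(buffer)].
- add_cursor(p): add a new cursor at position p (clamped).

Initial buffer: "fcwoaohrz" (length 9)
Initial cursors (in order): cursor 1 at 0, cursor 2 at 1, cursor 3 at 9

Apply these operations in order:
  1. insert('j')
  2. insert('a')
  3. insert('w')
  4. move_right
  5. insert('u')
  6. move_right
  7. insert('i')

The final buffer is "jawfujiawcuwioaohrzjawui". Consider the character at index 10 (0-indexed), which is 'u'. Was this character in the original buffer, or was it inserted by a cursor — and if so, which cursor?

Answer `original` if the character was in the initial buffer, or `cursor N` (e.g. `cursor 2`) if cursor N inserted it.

Answer: cursor 2

Derivation:
After op 1 (insert('j')): buffer="jfjcwoaohrzj" (len 12), cursors c1@1 c2@3 c3@12, authorship 1.2........3
After op 2 (insert('a')): buffer="jafjacwoaohrzja" (len 15), cursors c1@2 c2@5 c3@15, authorship 11.22........33
After op 3 (insert('w')): buffer="jawfjawcwoaohrzjaw" (len 18), cursors c1@3 c2@7 c3@18, authorship 111.222........333
After op 4 (move_right): buffer="jawfjawcwoaohrzjaw" (len 18), cursors c1@4 c2@8 c3@18, authorship 111.222........333
After op 5 (insert('u')): buffer="jawfujawcuwoaohrzjawu" (len 21), cursors c1@5 c2@10 c3@21, authorship 111.1222.2.......3333
After op 6 (move_right): buffer="jawfujawcuwoaohrzjawu" (len 21), cursors c1@6 c2@11 c3@21, authorship 111.1222.2.......3333
After op 7 (insert('i')): buffer="jawfujiawcuwioaohrzjawui" (len 24), cursors c1@7 c2@13 c3@24, authorship 111.12122.2.2......33333
Authorship (.=original, N=cursor N): 1 1 1 . 1 2 1 2 2 . 2 . 2 . . . . . . 3 3 3 3 3
Index 10: author = 2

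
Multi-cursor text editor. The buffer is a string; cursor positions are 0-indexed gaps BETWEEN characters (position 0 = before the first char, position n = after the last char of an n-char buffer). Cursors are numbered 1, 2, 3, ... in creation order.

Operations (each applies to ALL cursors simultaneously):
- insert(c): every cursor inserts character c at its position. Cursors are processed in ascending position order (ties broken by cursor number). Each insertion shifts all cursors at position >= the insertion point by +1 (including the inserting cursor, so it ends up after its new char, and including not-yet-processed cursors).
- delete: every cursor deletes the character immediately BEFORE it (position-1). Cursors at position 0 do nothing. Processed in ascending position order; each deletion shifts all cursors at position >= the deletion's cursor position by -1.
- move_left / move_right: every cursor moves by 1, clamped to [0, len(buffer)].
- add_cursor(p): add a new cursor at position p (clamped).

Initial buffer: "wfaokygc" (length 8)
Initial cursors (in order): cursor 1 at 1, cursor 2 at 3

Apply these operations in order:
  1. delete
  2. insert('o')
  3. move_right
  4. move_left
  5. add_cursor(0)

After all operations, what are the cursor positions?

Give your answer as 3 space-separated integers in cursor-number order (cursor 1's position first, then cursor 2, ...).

After op 1 (delete): buffer="fokygc" (len 6), cursors c1@0 c2@1, authorship ......
After op 2 (insert('o')): buffer="ofookygc" (len 8), cursors c1@1 c2@3, authorship 1.2.....
After op 3 (move_right): buffer="ofookygc" (len 8), cursors c1@2 c2@4, authorship 1.2.....
After op 4 (move_left): buffer="ofookygc" (len 8), cursors c1@1 c2@3, authorship 1.2.....
After op 5 (add_cursor(0)): buffer="ofookygc" (len 8), cursors c3@0 c1@1 c2@3, authorship 1.2.....

Answer: 1 3 0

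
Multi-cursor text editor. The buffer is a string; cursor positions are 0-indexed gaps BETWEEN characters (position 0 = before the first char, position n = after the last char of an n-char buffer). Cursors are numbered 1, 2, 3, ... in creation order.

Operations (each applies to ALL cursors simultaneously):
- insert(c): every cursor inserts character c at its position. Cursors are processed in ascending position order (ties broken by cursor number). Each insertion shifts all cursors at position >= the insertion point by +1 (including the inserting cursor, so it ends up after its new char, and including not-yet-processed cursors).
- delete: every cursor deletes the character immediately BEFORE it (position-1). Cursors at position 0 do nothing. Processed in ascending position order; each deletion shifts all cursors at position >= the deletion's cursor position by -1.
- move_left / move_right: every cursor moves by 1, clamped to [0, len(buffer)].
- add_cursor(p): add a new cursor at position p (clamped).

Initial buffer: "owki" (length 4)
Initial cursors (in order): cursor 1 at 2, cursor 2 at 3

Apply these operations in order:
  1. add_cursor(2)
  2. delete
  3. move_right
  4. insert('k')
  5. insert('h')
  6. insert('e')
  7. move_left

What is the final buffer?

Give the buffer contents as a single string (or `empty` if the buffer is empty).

After op 1 (add_cursor(2)): buffer="owki" (len 4), cursors c1@2 c3@2 c2@3, authorship ....
After op 2 (delete): buffer="i" (len 1), cursors c1@0 c2@0 c3@0, authorship .
After op 3 (move_right): buffer="i" (len 1), cursors c1@1 c2@1 c3@1, authorship .
After op 4 (insert('k')): buffer="ikkk" (len 4), cursors c1@4 c2@4 c3@4, authorship .123
After op 5 (insert('h')): buffer="ikkkhhh" (len 7), cursors c1@7 c2@7 c3@7, authorship .123123
After op 6 (insert('e')): buffer="ikkkhhheee" (len 10), cursors c1@10 c2@10 c3@10, authorship .123123123
After op 7 (move_left): buffer="ikkkhhheee" (len 10), cursors c1@9 c2@9 c3@9, authorship .123123123

Answer: ikkkhhheee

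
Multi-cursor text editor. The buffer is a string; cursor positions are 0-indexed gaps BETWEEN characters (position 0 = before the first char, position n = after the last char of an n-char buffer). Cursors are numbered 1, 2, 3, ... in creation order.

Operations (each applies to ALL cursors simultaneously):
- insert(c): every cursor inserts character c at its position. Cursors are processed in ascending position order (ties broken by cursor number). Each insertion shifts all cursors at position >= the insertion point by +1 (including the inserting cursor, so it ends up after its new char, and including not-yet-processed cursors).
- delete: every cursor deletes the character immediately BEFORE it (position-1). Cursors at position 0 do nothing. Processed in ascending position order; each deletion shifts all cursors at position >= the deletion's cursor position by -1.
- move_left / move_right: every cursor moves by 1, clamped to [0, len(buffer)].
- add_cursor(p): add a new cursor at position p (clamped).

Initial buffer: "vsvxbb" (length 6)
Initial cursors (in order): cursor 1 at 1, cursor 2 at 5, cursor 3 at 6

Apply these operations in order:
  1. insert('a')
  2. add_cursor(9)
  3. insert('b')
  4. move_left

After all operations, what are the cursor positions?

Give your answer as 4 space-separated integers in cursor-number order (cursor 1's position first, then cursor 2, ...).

After op 1 (insert('a')): buffer="vasvxbaba" (len 9), cursors c1@2 c2@7 c3@9, authorship .1....2.3
After op 2 (add_cursor(9)): buffer="vasvxbaba" (len 9), cursors c1@2 c2@7 c3@9 c4@9, authorship .1....2.3
After op 3 (insert('b')): buffer="vabsvxbabbabb" (len 13), cursors c1@3 c2@9 c3@13 c4@13, authorship .11....22.334
After op 4 (move_left): buffer="vabsvxbabbabb" (len 13), cursors c1@2 c2@8 c3@12 c4@12, authorship .11....22.334

Answer: 2 8 12 12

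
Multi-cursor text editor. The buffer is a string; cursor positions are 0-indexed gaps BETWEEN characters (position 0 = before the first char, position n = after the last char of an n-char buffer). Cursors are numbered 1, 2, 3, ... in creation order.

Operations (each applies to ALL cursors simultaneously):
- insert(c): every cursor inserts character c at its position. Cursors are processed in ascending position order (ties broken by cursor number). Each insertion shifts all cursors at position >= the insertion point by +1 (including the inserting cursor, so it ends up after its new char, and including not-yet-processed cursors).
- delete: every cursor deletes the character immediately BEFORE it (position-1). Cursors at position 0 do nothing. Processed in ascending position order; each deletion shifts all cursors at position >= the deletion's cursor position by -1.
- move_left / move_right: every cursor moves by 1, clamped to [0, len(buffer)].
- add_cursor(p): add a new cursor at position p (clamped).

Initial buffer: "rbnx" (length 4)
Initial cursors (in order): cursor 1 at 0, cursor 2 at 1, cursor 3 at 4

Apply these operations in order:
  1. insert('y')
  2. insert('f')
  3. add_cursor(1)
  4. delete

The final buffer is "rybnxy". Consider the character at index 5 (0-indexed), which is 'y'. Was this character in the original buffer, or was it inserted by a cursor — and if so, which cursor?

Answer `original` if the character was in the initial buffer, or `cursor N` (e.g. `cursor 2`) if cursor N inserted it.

After op 1 (insert('y')): buffer="yrybnxy" (len 7), cursors c1@1 c2@3 c3@7, authorship 1.2...3
After op 2 (insert('f')): buffer="yfryfbnxyf" (len 10), cursors c1@2 c2@5 c3@10, authorship 11.22...33
After op 3 (add_cursor(1)): buffer="yfryfbnxyf" (len 10), cursors c4@1 c1@2 c2@5 c3@10, authorship 11.22...33
After op 4 (delete): buffer="rybnxy" (len 6), cursors c1@0 c4@0 c2@2 c3@6, authorship .2...3
Authorship (.=original, N=cursor N): . 2 . . . 3
Index 5: author = 3

Answer: cursor 3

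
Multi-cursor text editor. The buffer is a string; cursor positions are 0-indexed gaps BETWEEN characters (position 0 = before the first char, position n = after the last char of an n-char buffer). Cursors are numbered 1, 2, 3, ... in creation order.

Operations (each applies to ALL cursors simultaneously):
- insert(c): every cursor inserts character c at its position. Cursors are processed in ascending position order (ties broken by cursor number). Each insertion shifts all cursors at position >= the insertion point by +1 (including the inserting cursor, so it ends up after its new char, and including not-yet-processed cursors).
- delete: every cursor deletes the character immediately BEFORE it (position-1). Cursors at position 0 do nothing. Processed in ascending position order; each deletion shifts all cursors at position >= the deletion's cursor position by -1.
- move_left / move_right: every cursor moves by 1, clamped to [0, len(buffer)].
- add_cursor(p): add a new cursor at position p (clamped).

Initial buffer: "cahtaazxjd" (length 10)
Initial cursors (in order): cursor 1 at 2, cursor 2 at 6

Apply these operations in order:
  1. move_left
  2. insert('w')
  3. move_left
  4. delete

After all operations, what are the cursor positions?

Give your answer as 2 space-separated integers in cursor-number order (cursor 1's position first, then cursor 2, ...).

Answer: 0 4

Derivation:
After op 1 (move_left): buffer="cahtaazxjd" (len 10), cursors c1@1 c2@5, authorship ..........
After op 2 (insert('w')): buffer="cwahtawazxjd" (len 12), cursors c1@2 c2@7, authorship .1....2.....
After op 3 (move_left): buffer="cwahtawazxjd" (len 12), cursors c1@1 c2@6, authorship .1....2.....
After op 4 (delete): buffer="wahtwazxjd" (len 10), cursors c1@0 c2@4, authorship 1...2.....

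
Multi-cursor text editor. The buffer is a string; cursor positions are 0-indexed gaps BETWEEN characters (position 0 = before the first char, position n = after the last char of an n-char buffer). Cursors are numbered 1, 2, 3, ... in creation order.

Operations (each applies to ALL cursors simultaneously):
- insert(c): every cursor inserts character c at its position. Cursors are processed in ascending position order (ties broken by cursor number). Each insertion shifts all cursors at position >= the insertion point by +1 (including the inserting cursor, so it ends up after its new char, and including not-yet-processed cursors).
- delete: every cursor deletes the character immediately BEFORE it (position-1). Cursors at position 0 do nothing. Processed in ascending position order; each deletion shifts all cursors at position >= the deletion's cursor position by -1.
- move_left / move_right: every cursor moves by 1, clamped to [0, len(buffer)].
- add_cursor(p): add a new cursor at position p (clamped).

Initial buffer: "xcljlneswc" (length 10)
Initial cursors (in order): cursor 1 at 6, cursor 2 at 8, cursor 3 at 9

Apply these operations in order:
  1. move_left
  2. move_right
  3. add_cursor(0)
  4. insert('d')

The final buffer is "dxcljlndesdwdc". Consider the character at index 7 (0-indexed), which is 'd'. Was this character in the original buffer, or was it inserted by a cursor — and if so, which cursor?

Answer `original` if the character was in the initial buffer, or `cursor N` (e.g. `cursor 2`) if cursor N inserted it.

After op 1 (move_left): buffer="xcljlneswc" (len 10), cursors c1@5 c2@7 c3@8, authorship ..........
After op 2 (move_right): buffer="xcljlneswc" (len 10), cursors c1@6 c2@8 c3@9, authorship ..........
After op 3 (add_cursor(0)): buffer="xcljlneswc" (len 10), cursors c4@0 c1@6 c2@8 c3@9, authorship ..........
After op 4 (insert('d')): buffer="dxcljlndesdwdc" (len 14), cursors c4@1 c1@8 c2@11 c3@13, authorship 4......1..2.3.
Authorship (.=original, N=cursor N): 4 . . . . . . 1 . . 2 . 3 .
Index 7: author = 1

Answer: cursor 1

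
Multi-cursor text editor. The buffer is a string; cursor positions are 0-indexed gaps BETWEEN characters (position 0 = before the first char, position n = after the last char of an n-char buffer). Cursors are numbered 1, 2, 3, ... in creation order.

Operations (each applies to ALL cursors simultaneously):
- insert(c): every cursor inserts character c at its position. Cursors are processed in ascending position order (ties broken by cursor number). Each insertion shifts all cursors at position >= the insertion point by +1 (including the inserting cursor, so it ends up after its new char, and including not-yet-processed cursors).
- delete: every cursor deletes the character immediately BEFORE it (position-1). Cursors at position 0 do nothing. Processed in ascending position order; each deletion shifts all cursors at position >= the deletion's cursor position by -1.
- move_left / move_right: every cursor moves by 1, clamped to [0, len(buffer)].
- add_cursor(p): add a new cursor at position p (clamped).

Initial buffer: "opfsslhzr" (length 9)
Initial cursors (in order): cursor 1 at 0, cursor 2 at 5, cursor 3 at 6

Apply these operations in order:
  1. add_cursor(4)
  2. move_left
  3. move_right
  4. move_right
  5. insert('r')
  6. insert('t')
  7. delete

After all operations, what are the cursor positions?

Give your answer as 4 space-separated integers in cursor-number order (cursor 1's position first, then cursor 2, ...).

Answer: 3 9 11 7

Derivation:
After op 1 (add_cursor(4)): buffer="opfsslhzr" (len 9), cursors c1@0 c4@4 c2@5 c3@6, authorship .........
After op 2 (move_left): buffer="opfsslhzr" (len 9), cursors c1@0 c4@3 c2@4 c3@5, authorship .........
After op 3 (move_right): buffer="opfsslhzr" (len 9), cursors c1@1 c4@4 c2@5 c3@6, authorship .........
After op 4 (move_right): buffer="opfsslhzr" (len 9), cursors c1@2 c4@5 c2@6 c3@7, authorship .........
After op 5 (insert('r')): buffer="oprfssrlrhrzr" (len 13), cursors c1@3 c4@7 c2@9 c3@11, authorship ..1...4.2.3..
After op 6 (insert('t')): buffer="oprtfssrtlrthrtzr" (len 17), cursors c1@4 c4@9 c2@12 c3@15, authorship ..11...44.22.33..
After op 7 (delete): buffer="oprfssrlrhrzr" (len 13), cursors c1@3 c4@7 c2@9 c3@11, authorship ..1...4.2.3..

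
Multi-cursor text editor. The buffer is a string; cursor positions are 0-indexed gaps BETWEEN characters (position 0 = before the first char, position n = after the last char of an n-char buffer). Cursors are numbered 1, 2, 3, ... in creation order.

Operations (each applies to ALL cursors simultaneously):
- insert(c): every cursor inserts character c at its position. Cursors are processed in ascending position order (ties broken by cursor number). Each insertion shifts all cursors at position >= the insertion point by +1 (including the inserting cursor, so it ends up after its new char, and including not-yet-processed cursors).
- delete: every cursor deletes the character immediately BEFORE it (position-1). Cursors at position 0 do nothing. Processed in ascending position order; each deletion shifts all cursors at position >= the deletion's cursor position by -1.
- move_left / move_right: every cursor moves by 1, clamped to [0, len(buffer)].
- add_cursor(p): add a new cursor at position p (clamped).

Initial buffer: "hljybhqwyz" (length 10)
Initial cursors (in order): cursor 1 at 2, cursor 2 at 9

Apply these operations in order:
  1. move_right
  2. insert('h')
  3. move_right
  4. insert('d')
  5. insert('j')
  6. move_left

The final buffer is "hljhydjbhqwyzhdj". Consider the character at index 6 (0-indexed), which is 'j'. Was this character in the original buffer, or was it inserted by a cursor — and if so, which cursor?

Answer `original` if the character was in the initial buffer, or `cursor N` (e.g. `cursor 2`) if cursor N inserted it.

After op 1 (move_right): buffer="hljybhqwyz" (len 10), cursors c1@3 c2@10, authorship ..........
After op 2 (insert('h')): buffer="hljhybhqwyzh" (len 12), cursors c1@4 c2@12, authorship ...1.......2
After op 3 (move_right): buffer="hljhybhqwyzh" (len 12), cursors c1@5 c2@12, authorship ...1.......2
After op 4 (insert('d')): buffer="hljhydbhqwyzhd" (len 14), cursors c1@6 c2@14, authorship ...1.1......22
After op 5 (insert('j')): buffer="hljhydjbhqwyzhdj" (len 16), cursors c1@7 c2@16, authorship ...1.11......222
After op 6 (move_left): buffer="hljhydjbhqwyzhdj" (len 16), cursors c1@6 c2@15, authorship ...1.11......222
Authorship (.=original, N=cursor N): . . . 1 . 1 1 . . . . . . 2 2 2
Index 6: author = 1

Answer: cursor 1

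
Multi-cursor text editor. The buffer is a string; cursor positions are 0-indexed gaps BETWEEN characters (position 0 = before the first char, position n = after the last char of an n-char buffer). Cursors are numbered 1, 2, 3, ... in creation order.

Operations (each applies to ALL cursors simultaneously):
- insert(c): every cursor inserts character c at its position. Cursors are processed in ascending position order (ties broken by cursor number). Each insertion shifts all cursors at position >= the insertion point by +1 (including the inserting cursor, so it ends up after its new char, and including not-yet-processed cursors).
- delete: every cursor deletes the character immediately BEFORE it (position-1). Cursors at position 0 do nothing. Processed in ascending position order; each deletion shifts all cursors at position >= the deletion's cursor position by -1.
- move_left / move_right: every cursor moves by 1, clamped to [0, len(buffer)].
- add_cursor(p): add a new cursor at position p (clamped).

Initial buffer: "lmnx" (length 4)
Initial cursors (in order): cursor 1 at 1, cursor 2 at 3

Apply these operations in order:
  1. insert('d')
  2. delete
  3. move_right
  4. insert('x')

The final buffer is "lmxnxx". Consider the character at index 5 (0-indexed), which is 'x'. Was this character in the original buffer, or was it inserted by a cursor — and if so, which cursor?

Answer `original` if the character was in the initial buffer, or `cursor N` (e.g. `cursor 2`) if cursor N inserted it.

After op 1 (insert('d')): buffer="ldmndx" (len 6), cursors c1@2 c2@5, authorship .1..2.
After op 2 (delete): buffer="lmnx" (len 4), cursors c1@1 c2@3, authorship ....
After op 3 (move_right): buffer="lmnx" (len 4), cursors c1@2 c2@4, authorship ....
After op 4 (insert('x')): buffer="lmxnxx" (len 6), cursors c1@3 c2@6, authorship ..1..2
Authorship (.=original, N=cursor N): . . 1 . . 2
Index 5: author = 2

Answer: cursor 2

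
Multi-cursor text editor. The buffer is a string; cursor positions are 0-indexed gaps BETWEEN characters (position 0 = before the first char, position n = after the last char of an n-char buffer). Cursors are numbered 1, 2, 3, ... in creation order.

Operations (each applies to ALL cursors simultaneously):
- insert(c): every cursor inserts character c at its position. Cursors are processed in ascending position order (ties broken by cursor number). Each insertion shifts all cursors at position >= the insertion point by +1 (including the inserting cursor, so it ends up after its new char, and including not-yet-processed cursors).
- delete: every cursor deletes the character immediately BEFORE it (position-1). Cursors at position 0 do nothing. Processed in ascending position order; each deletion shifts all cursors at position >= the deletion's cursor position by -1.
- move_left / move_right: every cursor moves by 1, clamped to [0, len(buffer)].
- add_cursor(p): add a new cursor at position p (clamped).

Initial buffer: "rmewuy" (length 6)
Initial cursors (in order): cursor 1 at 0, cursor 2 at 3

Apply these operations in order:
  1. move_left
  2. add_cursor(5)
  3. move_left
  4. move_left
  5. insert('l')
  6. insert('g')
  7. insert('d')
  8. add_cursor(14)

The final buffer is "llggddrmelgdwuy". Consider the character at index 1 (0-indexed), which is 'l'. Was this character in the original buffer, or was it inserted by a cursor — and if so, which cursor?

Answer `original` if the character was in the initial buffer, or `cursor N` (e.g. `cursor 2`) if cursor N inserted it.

After op 1 (move_left): buffer="rmewuy" (len 6), cursors c1@0 c2@2, authorship ......
After op 2 (add_cursor(5)): buffer="rmewuy" (len 6), cursors c1@0 c2@2 c3@5, authorship ......
After op 3 (move_left): buffer="rmewuy" (len 6), cursors c1@0 c2@1 c3@4, authorship ......
After op 4 (move_left): buffer="rmewuy" (len 6), cursors c1@0 c2@0 c3@3, authorship ......
After op 5 (insert('l')): buffer="llrmelwuy" (len 9), cursors c1@2 c2@2 c3@6, authorship 12...3...
After op 6 (insert('g')): buffer="llggrmelgwuy" (len 12), cursors c1@4 c2@4 c3@9, authorship 1212...33...
After op 7 (insert('d')): buffer="llggddrmelgdwuy" (len 15), cursors c1@6 c2@6 c3@12, authorship 121212...333...
After op 8 (add_cursor(14)): buffer="llggddrmelgdwuy" (len 15), cursors c1@6 c2@6 c3@12 c4@14, authorship 121212...333...
Authorship (.=original, N=cursor N): 1 2 1 2 1 2 . . . 3 3 3 . . .
Index 1: author = 2

Answer: cursor 2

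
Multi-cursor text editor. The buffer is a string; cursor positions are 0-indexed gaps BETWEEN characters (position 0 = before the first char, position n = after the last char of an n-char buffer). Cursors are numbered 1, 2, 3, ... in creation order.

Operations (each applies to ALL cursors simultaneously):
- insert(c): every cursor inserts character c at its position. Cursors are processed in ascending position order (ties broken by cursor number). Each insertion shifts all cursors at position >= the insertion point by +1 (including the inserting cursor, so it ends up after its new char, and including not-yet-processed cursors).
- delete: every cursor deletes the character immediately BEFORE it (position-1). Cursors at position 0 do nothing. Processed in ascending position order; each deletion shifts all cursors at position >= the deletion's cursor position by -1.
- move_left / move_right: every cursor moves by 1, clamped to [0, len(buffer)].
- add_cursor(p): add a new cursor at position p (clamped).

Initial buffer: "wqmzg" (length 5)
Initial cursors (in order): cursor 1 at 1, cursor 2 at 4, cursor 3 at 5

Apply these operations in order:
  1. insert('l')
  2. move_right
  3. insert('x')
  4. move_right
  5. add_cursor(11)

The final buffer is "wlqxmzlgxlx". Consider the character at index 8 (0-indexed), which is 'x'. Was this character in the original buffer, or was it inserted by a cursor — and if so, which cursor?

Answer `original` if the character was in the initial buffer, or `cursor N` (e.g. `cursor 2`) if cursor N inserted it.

Answer: cursor 2

Derivation:
After op 1 (insert('l')): buffer="wlqmzlgl" (len 8), cursors c1@2 c2@6 c3@8, authorship .1...2.3
After op 2 (move_right): buffer="wlqmzlgl" (len 8), cursors c1@3 c2@7 c3@8, authorship .1...2.3
After op 3 (insert('x')): buffer="wlqxmzlgxlx" (len 11), cursors c1@4 c2@9 c3@11, authorship .1.1..2.233
After op 4 (move_right): buffer="wlqxmzlgxlx" (len 11), cursors c1@5 c2@10 c3@11, authorship .1.1..2.233
After op 5 (add_cursor(11)): buffer="wlqxmzlgxlx" (len 11), cursors c1@5 c2@10 c3@11 c4@11, authorship .1.1..2.233
Authorship (.=original, N=cursor N): . 1 . 1 . . 2 . 2 3 3
Index 8: author = 2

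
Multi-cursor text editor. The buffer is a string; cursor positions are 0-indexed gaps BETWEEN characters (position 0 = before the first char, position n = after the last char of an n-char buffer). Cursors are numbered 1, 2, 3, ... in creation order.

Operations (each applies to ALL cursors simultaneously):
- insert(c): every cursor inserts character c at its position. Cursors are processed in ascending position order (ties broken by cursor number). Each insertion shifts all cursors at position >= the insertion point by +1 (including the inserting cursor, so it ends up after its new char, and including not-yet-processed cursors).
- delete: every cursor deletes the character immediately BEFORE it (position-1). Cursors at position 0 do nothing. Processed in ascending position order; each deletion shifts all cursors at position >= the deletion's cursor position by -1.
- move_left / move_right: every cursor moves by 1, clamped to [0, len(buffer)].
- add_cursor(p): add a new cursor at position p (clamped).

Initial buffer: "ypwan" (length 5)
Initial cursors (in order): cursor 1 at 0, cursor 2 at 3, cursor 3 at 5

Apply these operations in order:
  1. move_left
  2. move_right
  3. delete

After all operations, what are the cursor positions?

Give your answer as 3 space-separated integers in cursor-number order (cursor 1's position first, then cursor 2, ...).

Answer: 0 1 2

Derivation:
After op 1 (move_left): buffer="ypwan" (len 5), cursors c1@0 c2@2 c3@4, authorship .....
After op 2 (move_right): buffer="ypwan" (len 5), cursors c1@1 c2@3 c3@5, authorship .....
After op 3 (delete): buffer="pa" (len 2), cursors c1@0 c2@1 c3@2, authorship ..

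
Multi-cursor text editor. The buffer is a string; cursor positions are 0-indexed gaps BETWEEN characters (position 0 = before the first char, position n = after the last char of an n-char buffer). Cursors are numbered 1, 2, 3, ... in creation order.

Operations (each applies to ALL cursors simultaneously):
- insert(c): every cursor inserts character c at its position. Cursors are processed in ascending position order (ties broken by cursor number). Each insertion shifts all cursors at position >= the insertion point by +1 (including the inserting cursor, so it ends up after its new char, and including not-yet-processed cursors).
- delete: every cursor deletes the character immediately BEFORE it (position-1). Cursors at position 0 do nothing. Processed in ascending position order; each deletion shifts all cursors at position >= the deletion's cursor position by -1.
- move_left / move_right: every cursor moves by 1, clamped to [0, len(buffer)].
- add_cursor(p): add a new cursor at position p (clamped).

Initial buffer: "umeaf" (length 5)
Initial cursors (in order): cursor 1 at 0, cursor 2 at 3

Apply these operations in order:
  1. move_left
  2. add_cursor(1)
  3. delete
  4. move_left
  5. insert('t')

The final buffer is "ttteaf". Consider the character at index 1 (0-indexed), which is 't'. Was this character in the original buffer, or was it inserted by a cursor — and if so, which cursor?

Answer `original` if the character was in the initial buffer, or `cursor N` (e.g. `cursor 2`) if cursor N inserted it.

After op 1 (move_left): buffer="umeaf" (len 5), cursors c1@0 c2@2, authorship .....
After op 2 (add_cursor(1)): buffer="umeaf" (len 5), cursors c1@0 c3@1 c2@2, authorship .....
After op 3 (delete): buffer="eaf" (len 3), cursors c1@0 c2@0 c3@0, authorship ...
After op 4 (move_left): buffer="eaf" (len 3), cursors c1@0 c2@0 c3@0, authorship ...
After op 5 (insert('t')): buffer="ttteaf" (len 6), cursors c1@3 c2@3 c3@3, authorship 123...
Authorship (.=original, N=cursor N): 1 2 3 . . .
Index 1: author = 2

Answer: cursor 2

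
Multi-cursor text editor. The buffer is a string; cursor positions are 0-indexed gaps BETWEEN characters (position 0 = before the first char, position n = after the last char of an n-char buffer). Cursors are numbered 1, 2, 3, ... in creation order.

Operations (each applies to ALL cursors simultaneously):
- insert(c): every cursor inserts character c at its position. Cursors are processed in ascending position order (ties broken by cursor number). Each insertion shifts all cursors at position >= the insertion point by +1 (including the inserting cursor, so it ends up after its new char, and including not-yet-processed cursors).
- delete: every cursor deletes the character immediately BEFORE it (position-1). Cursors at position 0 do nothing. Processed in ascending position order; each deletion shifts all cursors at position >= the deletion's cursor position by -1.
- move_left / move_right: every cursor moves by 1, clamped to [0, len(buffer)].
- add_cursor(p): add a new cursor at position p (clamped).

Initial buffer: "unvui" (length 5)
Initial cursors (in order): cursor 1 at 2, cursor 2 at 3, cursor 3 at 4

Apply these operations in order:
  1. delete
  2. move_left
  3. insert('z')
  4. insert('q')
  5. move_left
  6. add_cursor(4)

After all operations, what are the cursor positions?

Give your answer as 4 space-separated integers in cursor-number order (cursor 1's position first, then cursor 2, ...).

Answer: 5 5 5 4

Derivation:
After op 1 (delete): buffer="ui" (len 2), cursors c1@1 c2@1 c3@1, authorship ..
After op 2 (move_left): buffer="ui" (len 2), cursors c1@0 c2@0 c3@0, authorship ..
After op 3 (insert('z')): buffer="zzzui" (len 5), cursors c1@3 c2@3 c3@3, authorship 123..
After op 4 (insert('q')): buffer="zzzqqqui" (len 8), cursors c1@6 c2@6 c3@6, authorship 123123..
After op 5 (move_left): buffer="zzzqqqui" (len 8), cursors c1@5 c2@5 c3@5, authorship 123123..
After op 6 (add_cursor(4)): buffer="zzzqqqui" (len 8), cursors c4@4 c1@5 c2@5 c3@5, authorship 123123..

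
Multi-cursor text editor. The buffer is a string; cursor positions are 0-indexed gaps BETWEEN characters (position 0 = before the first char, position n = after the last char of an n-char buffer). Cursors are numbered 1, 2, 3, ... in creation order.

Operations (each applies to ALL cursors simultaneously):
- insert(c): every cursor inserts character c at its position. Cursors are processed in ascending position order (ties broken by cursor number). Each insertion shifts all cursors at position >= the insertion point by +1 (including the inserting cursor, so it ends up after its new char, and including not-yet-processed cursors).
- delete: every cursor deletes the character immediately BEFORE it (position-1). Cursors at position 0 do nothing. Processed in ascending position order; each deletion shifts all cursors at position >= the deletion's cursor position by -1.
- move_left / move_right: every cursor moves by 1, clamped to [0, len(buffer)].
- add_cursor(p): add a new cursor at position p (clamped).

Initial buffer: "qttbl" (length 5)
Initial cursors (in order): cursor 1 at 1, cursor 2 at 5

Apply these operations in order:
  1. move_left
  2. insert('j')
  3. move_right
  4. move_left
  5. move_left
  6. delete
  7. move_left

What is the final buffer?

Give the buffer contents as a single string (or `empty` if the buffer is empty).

After op 1 (move_left): buffer="qttbl" (len 5), cursors c1@0 c2@4, authorship .....
After op 2 (insert('j')): buffer="jqttbjl" (len 7), cursors c1@1 c2@6, authorship 1....2.
After op 3 (move_right): buffer="jqttbjl" (len 7), cursors c1@2 c2@7, authorship 1....2.
After op 4 (move_left): buffer="jqttbjl" (len 7), cursors c1@1 c2@6, authorship 1....2.
After op 5 (move_left): buffer="jqttbjl" (len 7), cursors c1@0 c2@5, authorship 1....2.
After op 6 (delete): buffer="jqttjl" (len 6), cursors c1@0 c2@4, authorship 1...2.
After op 7 (move_left): buffer="jqttjl" (len 6), cursors c1@0 c2@3, authorship 1...2.

Answer: jqttjl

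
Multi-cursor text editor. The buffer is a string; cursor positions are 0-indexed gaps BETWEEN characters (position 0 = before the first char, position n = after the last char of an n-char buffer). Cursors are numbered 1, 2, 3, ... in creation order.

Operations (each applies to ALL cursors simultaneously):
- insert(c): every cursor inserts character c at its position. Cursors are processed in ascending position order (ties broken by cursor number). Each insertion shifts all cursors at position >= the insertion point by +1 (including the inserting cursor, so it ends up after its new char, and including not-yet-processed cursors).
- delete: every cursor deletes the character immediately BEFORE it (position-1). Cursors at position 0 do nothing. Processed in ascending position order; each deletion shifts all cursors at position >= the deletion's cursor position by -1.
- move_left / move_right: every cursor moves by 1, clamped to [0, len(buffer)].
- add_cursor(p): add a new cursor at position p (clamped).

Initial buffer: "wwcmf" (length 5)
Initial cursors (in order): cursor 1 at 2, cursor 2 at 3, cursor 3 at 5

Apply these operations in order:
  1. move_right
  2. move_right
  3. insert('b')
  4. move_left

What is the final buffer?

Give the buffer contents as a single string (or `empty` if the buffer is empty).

Answer: wwcmbfbb

Derivation:
After op 1 (move_right): buffer="wwcmf" (len 5), cursors c1@3 c2@4 c3@5, authorship .....
After op 2 (move_right): buffer="wwcmf" (len 5), cursors c1@4 c2@5 c3@5, authorship .....
After op 3 (insert('b')): buffer="wwcmbfbb" (len 8), cursors c1@5 c2@8 c3@8, authorship ....1.23
After op 4 (move_left): buffer="wwcmbfbb" (len 8), cursors c1@4 c2@7 c3@7, authorship ....1.23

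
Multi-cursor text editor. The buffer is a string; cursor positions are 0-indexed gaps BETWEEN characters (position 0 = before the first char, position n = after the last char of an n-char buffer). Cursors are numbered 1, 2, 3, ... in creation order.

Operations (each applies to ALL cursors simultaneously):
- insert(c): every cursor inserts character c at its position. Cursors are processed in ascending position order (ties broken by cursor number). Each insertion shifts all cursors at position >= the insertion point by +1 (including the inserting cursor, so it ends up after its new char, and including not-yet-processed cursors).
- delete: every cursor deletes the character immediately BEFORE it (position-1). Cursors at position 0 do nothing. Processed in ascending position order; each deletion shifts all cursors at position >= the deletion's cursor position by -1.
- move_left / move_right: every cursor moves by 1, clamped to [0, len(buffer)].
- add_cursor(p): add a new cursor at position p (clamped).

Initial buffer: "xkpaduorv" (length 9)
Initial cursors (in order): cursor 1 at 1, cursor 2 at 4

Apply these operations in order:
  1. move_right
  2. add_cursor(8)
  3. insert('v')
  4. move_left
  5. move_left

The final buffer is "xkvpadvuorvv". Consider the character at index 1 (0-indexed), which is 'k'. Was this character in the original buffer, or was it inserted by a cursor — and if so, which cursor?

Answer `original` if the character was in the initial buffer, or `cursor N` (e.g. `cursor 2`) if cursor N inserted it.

After op 1 (move_right): buffer="xkpaduorv" (len 9), cursors c1@2 c2@5, authorship .........
After op 2 (add_cursor(8)): buffer="xkpaduorv" (len 9), cursors c1@2 c2@5 c3@8, authorship .........
After op 3 (insert('v')): buffer="xkvpadvuorvv" (len 12), cursors c1@3 c2@7 c3@11, authorship ..1...2...3.
After op 4 (move_left): buffer="xkvpadvuorvv" (len 12), cursors c1@2 c2@6 c3@10, authorship ..1...2...3.
After op 5 (move_left): buffer="xkvpadvuorvv" (len 12), cursors c1@1 c2@5 c3@9, authorship ..1...2...3.
Authorship (.=original, N=cursor N): . . 1 . . . 2 . . . 3 .
Index 1: author = original

Answer: original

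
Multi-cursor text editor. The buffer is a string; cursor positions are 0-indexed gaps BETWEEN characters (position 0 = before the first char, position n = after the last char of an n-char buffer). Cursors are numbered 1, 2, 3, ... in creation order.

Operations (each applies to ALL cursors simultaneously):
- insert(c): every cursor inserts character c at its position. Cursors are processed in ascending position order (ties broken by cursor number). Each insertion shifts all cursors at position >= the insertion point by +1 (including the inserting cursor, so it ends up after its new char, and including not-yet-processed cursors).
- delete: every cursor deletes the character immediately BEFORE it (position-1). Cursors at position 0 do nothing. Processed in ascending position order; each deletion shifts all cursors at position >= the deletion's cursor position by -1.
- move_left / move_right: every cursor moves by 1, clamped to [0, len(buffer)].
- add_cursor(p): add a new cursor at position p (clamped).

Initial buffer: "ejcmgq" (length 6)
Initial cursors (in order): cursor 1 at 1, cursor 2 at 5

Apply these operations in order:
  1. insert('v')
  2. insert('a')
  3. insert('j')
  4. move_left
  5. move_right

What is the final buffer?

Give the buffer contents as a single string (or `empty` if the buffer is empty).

After op 1 (insert('v')): buffer="evjcmgvq" (len 8), cursors c1@2 c2@7, authorship .1....2.
After op 2 (insert('a')): buffer="evajcmgvaq" (len 10), cursors c1@3 c2@9, authorship .11....22.
After op 3 (insert('j')): buffer="evajjcmgvajq" (len 12), cursors c1@4 c2@11, authorship .111....222.
After op 4 (move_left): buffer="evajjcmgvajq" (len 12), cursors c1@3 c2@10, authorship .111....222.
After op 5 (move_right): buffer="evajjcmgvajq" (len 12), cursors c1@4 c2@11, authorship .111....222.

Answer: evajjcmgvajq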